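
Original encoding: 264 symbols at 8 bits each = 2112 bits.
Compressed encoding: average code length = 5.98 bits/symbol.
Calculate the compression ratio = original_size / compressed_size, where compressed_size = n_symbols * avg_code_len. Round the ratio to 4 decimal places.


original_size = n_symbols * orig_bits = 264 * 8 = 2112 bits
compressed_size = n_symbols * avg_code_len = 264 * 5.98 = 1578.72 bits
ratio = original_size / compressed_size = 2112 / 1578.72 = 1.3378

Compression ratio = 1.3378


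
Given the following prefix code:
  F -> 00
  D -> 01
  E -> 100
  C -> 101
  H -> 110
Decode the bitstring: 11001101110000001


Decoding step by step:
Bits 110 -> H
Bits 01 -> D
Bits 101 -> C
Bits 110 -> H
Bits 00 -> F
Bits 00 -> F
Bits 01 -> D


Decoded message: HDCHFFD


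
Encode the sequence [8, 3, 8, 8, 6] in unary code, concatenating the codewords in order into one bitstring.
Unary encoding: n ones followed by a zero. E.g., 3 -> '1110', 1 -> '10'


Encode each number as n ones followed by a terminating 0:
  8 -> 111111110 (9 bits)
  3 -> 1110 (4 bits)
  8 -> 111111110 (9 bits)
  8 -> 111111110 (9 bits)
  6 -> 1111110 (7 bits)
Total length = 9 + 4 + 9 + 9 + 7 = 38 bits.

Unary([8, 3, 8, 8, 6]) = 11111111011101111111101111111101111110 (38 bits)


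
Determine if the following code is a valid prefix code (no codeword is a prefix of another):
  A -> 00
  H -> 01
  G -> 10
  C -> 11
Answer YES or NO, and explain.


Checking each pair (does one codeword prefix another?):
  A='00' vs H='01': no prefix
  A='00' vs G='10': no prefix
  A='00' vs C='11': no prefix
  H='01' vs A='00': no prefix
  H='01' vs G='10': no prefix
  H='01' vs C='11': no prefix
  G='10' vs A='00': no prefix
  G='10' vs H='01': no prefix
  G='10' vs C='11': no prefix
  C='11' vs A='00': no prefix
  C='11' vs H='01': no prefix
  C='11' vs G='10': no prefix
No violation found over all pairs.

YES -- this is a valid prefix code. No codeword is a prefix of any other codeword.


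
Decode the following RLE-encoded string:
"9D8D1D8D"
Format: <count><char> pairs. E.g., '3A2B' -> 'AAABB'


Expanding each <count><char> pair:
  9D -> 'DDDDDDDDD'
  8D -> 'DDDDDDDD'
  1D -> 'D'
  8D -> 'DDDDDDDD'

Decoded = DDDDDDDDDDDDDDDDDDDDDDDDDD


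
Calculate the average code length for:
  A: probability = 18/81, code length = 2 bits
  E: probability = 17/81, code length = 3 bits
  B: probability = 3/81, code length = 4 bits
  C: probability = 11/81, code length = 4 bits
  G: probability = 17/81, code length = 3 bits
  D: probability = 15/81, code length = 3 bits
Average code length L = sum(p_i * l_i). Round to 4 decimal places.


Weighted contributions p_i * l_i:
  A: (18/81) * 2 = 36/81
  E: (17/81) * 3 = 51/81
  B: (3/81) * 4 = 12/81
  C: (11/81) * 4 = 44/81
  G: (17/81) * 3 = 51/81
  D: (15/81) * 3 = 45/81
Sum = (36 + 51 + 12 + 44 + 51 + 45)/81 = 239/81

L = 239/81 = 2.9506 bits/symbol


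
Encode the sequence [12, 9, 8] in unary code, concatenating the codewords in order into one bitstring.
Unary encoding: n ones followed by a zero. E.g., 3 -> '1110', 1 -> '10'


Encode each number as n ones followed by a terminating 0:
  12 -> 1111111111110 (13 bits)
  9 -> 1111111110 (10 bits)
  8 -> 111111110 (9 bits)
Total length = 13 + 10 + 9 = 32 bits.

Unary([12, 9, 8]) = 11111111111101111111110111111110 (32 bits)


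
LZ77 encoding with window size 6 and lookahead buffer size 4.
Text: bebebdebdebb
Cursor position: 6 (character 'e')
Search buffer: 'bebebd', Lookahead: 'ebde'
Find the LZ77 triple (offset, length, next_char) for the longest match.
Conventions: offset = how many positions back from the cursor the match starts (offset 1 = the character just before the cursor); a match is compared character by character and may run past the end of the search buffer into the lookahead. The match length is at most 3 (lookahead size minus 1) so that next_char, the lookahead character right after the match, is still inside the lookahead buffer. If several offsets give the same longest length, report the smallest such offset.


Try each offset into the search buffer:
  offset=1 (pos 5, char 'd'): match length 0
  offset=2 (pos 4, char 'b'): match length 0
  offset=3 (pos 3, char 'e'): match length 3
  offset=4 (pos 2, char 'b'): match length 0
  offset=5 (pos 1, char 'e'): match length 2
  offset=6 (pos 0, char 'b'): match length 0
Longest match has length 3 at offset 3.
next_char = character at position 6 + 3 = 9 -> 'e'

Best match: offset=3, length=3 (matching 'ebd' starting at position 3)
LZ77 triple: (3, 3, 'e')


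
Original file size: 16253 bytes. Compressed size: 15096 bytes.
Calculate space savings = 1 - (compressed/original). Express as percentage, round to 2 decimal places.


ratio = compressed/original = 15096/16253 = 0.928813
savings = 1 - ratio = 1 - 0.928813 = 0.071187
as a percentage: 0.071187 * 100 = 7.12%

Space savings = 1 - 15096/16253 = 7.12%


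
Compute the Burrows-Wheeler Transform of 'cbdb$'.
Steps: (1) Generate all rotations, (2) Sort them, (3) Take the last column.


Rotations (sorted):
  0: $cbdb -> last char: b
  1: b$cbd -> last char: d
  2: bdb$c -> last char: c
  3: cbdb$ -> last char: $
  4: db$cb -> last char: b


BWT = bdc$b


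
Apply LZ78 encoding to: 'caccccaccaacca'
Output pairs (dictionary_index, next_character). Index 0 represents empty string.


LZ78 encoding steps:
Dictionary: {0: ''}
Step 1: w='' (idx 0), next='c' -> output (0, 'c'), add 'c' as idx 1
Step 2: w='' (idx 0), next='a' -> output (0, 'a'), add 'a' as idx 2
Step 3: w='c' (idx 1), next='c' -> output (1, 'c'), add 'cc' as idx 3
Step 4: w='cc' (idx 3), next='a' -> output (3, 'a'), add 'cca' as idx 4
Step 5: w='cca' (idx 4), next='a' -> output (4, 'a'), add 'ccaa' as idx 5
Step 6: w='cca' (idx 4), end of input -> output (4, '')


Encoded: [(0, 'c'), (0, 'a'), (1, 'c'), (3, 'a'), (4, 'a'), (4, '')]


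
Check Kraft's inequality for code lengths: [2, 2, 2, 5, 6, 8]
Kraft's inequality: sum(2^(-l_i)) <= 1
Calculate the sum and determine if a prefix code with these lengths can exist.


Sum = 2^(-2) + 2^(-2) + 2^(-2) + 2^(-5) + 2^(-6) + 2^(-8)
    = 0.25 + 0.25 + 0.25 + 0.03125 + 0.015625 + 0.00390625
    = 205/256 = 0.80078125
Since 0.80078125 <= 1, Kraft's inequality IS satisfied.
A prefix code with these lengths CAN exist.

Kraft sum = 0.80078125. Satisfied.


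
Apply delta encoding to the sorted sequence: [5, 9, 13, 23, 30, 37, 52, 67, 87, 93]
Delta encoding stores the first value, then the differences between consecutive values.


First value: 5
Deltas:
  9 - 5 = 4
  13 - 9 = 4
  23 - 13 = 10
  30 - 23 = 7
  37 - 30 = 7
  52 - 37 = 15
  67 - 52 = 15
  87 - 67 = 20
  93 - 87 = 6


Delta encoded: [5, 4, 4, 10, 7, 7, 15, 15, 20, 6]


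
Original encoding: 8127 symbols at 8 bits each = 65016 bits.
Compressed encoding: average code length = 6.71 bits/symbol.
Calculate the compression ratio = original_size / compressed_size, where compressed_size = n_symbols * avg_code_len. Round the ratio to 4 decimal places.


original_size = n_symbols * orig_bits = 8127 * 8 = 65016 bits
compressed_size = n_symbols * avg_code_len = 8127 * 6.71 = 54532.17 bits
ratio = original_size / compressed_size = 65016 / 54532.17 = 1.1923

Compression ratio = 1.1923


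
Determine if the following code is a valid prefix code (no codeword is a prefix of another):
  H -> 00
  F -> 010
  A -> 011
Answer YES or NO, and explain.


Checking each pair (does one codeword prefix another?):
  H='00' vs F='010': no prefix
  H='00' vs A='011': no prefix
  F='010' vs H='00': no prefix
  F='010' vs A='011': no prefix
  A='011' vs H='00': no prefix
  A='011' vs F='010': no prefix
No violation found over all pairs.

YES -- this is a valid prefix code. No codeword is a prefix of any other codeword.


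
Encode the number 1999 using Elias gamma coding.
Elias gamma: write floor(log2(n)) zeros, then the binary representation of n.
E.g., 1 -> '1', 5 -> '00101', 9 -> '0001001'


num_bits = floor(log2(1999)) + 1 = 11
leading_zeros = num_bits - 1 = 10
binary(1999) = 11111001111

Elias gamma(1999) = '0000000000' + '11111001111' = 000000000011111001111 (21 bits)


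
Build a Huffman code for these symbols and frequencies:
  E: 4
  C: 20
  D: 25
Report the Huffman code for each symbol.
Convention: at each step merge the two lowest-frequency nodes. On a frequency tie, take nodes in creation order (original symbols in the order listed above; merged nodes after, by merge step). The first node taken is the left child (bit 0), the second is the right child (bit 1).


Huffman tree construction:
Step 1: Merge E(4) + C(20) = 24
Step 2: Merge (E+C)(24) + D(25) = 49
Read each symbol's code off the tree from the root (left child = 0, right child = 1).

Codes:
  E: 00 (length 2)
  C: 01 (length 2)
  D: 1 (length 1)
Average code length: 73/49 = 1.4898 bits/symbol


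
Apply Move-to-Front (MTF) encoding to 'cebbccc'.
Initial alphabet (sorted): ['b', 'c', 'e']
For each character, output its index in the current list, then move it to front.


MTF encoding:
'c': index 1 in ['b', 'c', 'e'] -> ['c', 'b', 'e']
'e': index 2 in ['c', 'b', 'e'] -> ['e', 'c', 'b']
'b': index 2 in ['e', 'c', 'b'] -> ['b', 'e', 'c']
'b': index 0 in ['b', 'e', 'c'] -> ['b', 'e', 'c']
'c': index 2 in ['b', 'e', 'c'] -> ['c', 'b', 'e']
'c': index 0 in ['c', 'b', 'e'] -> ['c', 'b', 'e']
'c': index 0 in ['c', 'b', 'e'] -> ['c', 'b', 'e']


Output: [1, 2, 2, 0, 2, 0, 0]


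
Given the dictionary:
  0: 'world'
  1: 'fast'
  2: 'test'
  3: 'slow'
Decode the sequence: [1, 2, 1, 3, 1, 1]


Look up each index in the dictionary:
  1 -> 'fast'
  2 -> 'test'
  1 -> 'fast'
  3 -> 'slow'
  1 -> 'fast'
  1 -> 'fast'

Decoded: "fast test fast slow fast fast"


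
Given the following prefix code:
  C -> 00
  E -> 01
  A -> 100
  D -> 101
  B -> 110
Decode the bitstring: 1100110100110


Decoding step by step:
Bits 110 -> B
Bits 01 -> E
Bits 101 -> D
Bits 00 -> C
Bits 110 -> B


Decoded message: BEDCB


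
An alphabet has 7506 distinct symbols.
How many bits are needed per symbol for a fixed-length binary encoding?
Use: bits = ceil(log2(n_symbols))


log2(7506) = 12.8738
Bracket: 2^12 = 4096 < 7506 <= 2^13 = 8192
So ceil(log2(7506)) = 13

bits = ceil(log2(7506)) = ceil(12.8738) = 13 bits


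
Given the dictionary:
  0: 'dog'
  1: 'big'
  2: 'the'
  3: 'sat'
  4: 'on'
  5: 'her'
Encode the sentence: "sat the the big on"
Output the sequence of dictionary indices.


Look up each word in the dictionary:
  'sat' -> 3
  'the' -> 2
  'the' -> 2
  'big' -> 1
  'on' -> 4

Encoded: [3, 2, 2, 1, 4]


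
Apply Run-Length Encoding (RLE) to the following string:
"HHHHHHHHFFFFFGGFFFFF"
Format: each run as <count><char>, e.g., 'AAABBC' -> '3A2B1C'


Scanning runs left to right:
  i=0: run of 'H' x 8 -> '8H'
  i=8: run of 'F' x 5 -> '5F'
  i=13: run of 'G' x 2 -> '2G'
  i=15: run of 'F' x 5 -> '5F'

RLE = 8H5F2G5F


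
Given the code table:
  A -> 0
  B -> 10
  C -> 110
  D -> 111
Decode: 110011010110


Decoding:
110 -> C
0 -> A
110 -> C
10 -> B
110 -> C


Result: CACBC


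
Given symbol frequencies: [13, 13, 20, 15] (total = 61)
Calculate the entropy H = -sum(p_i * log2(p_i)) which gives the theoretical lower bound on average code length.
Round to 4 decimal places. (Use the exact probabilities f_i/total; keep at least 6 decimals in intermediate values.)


Per-symbol terms -p_i * log2(p_i) with p_i = f_i/61:
  p = 13/61 = 0.213115: log2(p) = -2.230298, -p*log2(p) = 0.475309
  p = 13/61 = 0.213115: log2(p) = -2.230298, -p*log2(p) = 0.475309
  p = 20/61 = 0.327869: log2(p) = -1.608809, -p*log2(p) = 0.527478
  p = 15/61 = 0.245902: log2(p) = -2.023847, -p*log2(p) = 0.497667
H = 0.475309 + 0.475309 + 0.527478 + 0.497667 = 1.975763

H = 1.9758 bits/symbol


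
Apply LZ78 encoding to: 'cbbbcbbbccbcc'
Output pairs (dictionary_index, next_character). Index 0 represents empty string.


LZ78 encoding steps:
Dictionary: {0: ''}
Step 1: w='' (idx 0), next='c' -> output (0, 'c'), add 'c' as idx 1
Step 2: w='' (idx 0), next='b' -> output (0, 'b'), add 'b' as idx 2
Step 3: w='b' (idx 2), next='b' -> output (2, 'b'), add 'bb' as idx 3
Step 4: w='c' (idx 1), next='b' -> output (1, 'b'), add 'cb' as idx 4
Step 5: w='bb' (idx 3), next='c' -> output (3, 'c'), add 'bbc' as idx 5
Step 6: w='cb' (idx 4), next='c' -> output (4, 'c'), add 'cbc' as idx 6
Step 7: w='c' (idx 1), end of input -> output (1, '')


Encoded: [(0, 'c'), (0, 'b'), (2, 'b'), (1, 'b'), (3, 'c'), (4, 'c'), (1, '')]


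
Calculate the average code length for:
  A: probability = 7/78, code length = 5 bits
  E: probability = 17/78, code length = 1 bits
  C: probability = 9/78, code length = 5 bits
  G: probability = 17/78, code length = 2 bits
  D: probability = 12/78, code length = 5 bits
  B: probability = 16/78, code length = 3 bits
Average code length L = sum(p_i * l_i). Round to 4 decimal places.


Weighted contributions p_i * l_i:
  A: (7/78) * 5 = 35/78
  E: (17/78) * 1 = 17/78
  C: (9/78) * 5 = 45/78
  G: (17/78) * 2 = 34/78
  D: (12/78) * 5 = 60/78
  B: (16/78) * 3 = 48/78
Sum = (35 + 17 + 45 + 34 + 60 + 48)/78 = 239/78

L = 239/78 = 3.0641 bits/symbol


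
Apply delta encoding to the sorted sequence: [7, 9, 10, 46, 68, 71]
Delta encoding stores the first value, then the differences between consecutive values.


First value: 7
Deltas:
  9 - 7 = 2
  10 - 9 = 1
  46 - 10 = 36
  68 - 46 = 22
  71 - 68 = 3


Delta encoded: [7, 2, 1, 36, 22, 3]


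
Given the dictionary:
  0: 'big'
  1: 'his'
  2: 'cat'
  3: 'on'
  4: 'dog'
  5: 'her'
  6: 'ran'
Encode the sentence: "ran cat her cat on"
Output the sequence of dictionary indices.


Look up each word in the dictionary:
  'ran' -> 6
  'cat' -> 2
  'her' -> 5
  'cat' -> 2
  'on' -> 3

Encoded: [6, 2, 5, 2, 3]


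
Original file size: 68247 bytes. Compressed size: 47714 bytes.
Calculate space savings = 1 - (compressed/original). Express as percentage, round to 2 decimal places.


ratio = compressed/original = 47714/68247 = 0.699137
savings = 1 - ratio = 1 - 0.699137 = 0.300863
as a percentage: 0.300863 * 100 = 30.09%

Space savings = 1 - 47714/68247 = 30.09%


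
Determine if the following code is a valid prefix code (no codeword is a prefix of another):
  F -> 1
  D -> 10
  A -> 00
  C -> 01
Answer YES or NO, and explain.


Checking each pair (does one codeword prefix another?):
  F='1' vs D='10': prefix -- VIOLATION

NO -- this is NOT a valid prefix code. F (1) is a prefix of D (10).


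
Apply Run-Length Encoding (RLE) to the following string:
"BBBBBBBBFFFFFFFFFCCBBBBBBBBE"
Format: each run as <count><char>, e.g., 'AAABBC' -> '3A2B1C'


Scanning runs left to right:
  i=0: run of 'B' x 8 -> '8B'
  i=8: run of 'F' x 9 -> '9F'
  i=17: run of 'C' x 2 -> '2C'
  i=19: run of 'B' x 8 -> '8B'
  i=27: run of 'E' x 1 -> '1E'

RLE = 8B9F2C8B1E


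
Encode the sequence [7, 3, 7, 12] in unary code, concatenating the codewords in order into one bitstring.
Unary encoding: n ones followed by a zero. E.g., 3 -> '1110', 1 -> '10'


Encode each number as n ones followed by a terminating 0:
  7 -> 11111110 (8 bits)
  3 -> 1110 (4 bits)
  7 -> 11111110 (8 bits)
  12 -> 1111111111110 (13 bits)
Total length = 8 + 4 + 8 + 13 = 33 bits.

Unary([7, 3, 7, 12]) = 111111101110111111101111111111110 (33 bits)


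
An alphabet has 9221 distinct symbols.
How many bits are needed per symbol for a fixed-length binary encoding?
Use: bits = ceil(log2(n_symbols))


log2(9221) = 13.1707
Bracket: 2^13 = 8192 < 9221 <= 2^14 = 16384
So ceil(log2(9221)) = 14

bits = ceil(log2(9221)) = ceil(13.1707) = 14 bits


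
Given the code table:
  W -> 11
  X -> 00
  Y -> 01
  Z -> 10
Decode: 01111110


Decoding:
01 -> Y
11 -> W
11 -> W
10 -> Z


Result: YWWZ


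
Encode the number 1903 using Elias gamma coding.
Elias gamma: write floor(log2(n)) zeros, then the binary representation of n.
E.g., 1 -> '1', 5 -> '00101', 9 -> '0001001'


num_bits = floor(log2(1903)) + 1 = 11
leading_zeros = num_bits - 1 = 10
binary(1903) = 11101101111

Elias gamma(1903) = '0000000000' + '11101101111' = 000000000011101101111 (21 bits)


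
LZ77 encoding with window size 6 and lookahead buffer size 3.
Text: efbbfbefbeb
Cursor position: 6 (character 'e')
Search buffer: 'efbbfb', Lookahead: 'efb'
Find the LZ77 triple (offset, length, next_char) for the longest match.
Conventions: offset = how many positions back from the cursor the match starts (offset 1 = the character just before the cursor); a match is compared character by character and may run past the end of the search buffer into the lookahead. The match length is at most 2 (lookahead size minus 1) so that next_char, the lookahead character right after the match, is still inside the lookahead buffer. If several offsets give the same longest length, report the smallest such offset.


Try each offset into the search buffer:
  offset=1 (pos 5, char 'b'): match length 0
  offset=2 (pos 4, char 'f'): match length 0
  offset=3 (pos 3, char 'b'): match length 0
  offset=4 (pos 2, char 'b'): match length 0
  offset=5 (pos 1, char 'f'): match length 0
  offset=6 (pos 0, char 'e'): match length 2
Longest match has length 2 at offset 6.
next_char = character at position 6 + 2 = 8 -> 'b'

Best match: offset=6, length=2 (matching 'ef' starting at position 0)
LZ77 triple: (6, 2, 'b')


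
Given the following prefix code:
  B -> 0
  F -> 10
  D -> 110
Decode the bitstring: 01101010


Decoding step by step:
Bits 0 -> B
Bits 110 -> D
Bits 10 -> F
Bits 10 -> F


Decoded message: BDFF


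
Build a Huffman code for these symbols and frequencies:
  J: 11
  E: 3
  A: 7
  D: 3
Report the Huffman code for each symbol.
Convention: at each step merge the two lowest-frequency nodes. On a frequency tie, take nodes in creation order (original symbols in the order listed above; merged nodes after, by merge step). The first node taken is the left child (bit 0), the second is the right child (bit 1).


Huffman tree construction:
Step 1: Merge E(3) + D(3) = 6
Step 2: Merge (E+D)(6) + A(7) = 13
Step 3: Merge J(11) + ((E+D)+A)(13) = 24
Read each symbol's code off the tree from the root (left child = 0, right child = 1).

Codes:
  J: 0 (length 1)
  E: 100 (length 3)
  A: 11 (length 2)
  D: 101 (length 3)
Average code length: 43/24 = 1.7917 bits/symbol


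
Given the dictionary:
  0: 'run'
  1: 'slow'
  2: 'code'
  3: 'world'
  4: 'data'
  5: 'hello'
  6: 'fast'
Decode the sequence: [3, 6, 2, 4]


Look up each index in the dictionary:
  3 -> 'world'
  6 -> 'fast'
  2 -> 'code'
  4 -> 'data'

Decoded: "world fast code data"


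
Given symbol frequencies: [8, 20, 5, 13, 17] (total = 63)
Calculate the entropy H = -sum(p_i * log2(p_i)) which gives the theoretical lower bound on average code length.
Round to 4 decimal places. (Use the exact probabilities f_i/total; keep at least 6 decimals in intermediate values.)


Per-symbol terms -p_i * log2(p_i) with p_i = f_i/63:
  p = 8/63 = 0.126984: log2(p) = -2.977280, -p*log2(p) = 0.378067
  p = 20/63 = 0.317460: log2(p) = -1.655352, -p*log2(p) = 0.525509
  p = 5/63 = 0.079365: log2(p) = -3.655352, -p*log2(p) = 0.290107
  p = 13/63 = 0.206349: log2(p) = -2.276840, -p*log2(p) = 0.469824
  p = 17/63 = 0.269841: log2(p) = -1.889817, -p*log2(p) = 0.509951
H = 0.378067 + 0.525509 + 0.290107 + 0.469824 + 0.509951 = 2.173458

H = 2.1735 bits/symbol


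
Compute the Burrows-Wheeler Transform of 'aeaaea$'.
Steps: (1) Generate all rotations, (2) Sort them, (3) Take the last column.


Rotations (sorted):
  0: $aeaaea -> last char: a
  1: a$aeaae -> last char: e
  2: aaea$ae -> last char: e
  3: aea$aea -> last char: a
  4: aeaaea$ -> last char: $
  5: ea$aeaa -> last char: a
  6: eaaea$a -> last char: a


BWT = aeea$aa


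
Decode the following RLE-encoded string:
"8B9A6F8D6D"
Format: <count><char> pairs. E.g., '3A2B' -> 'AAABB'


Expanding each <count><char> pair:
  8B -> 'BBBBBBBB'
  9A -> 'AAAAAAAAA'
  6F -> 'FFFFFF'
  8D -> 'DDDDDDDD'
  6D -> 'DDDDDD'

Decoded = BBBBBBBBAAAAAAAAAFFFFFFDDDDDDDDDDDDDD


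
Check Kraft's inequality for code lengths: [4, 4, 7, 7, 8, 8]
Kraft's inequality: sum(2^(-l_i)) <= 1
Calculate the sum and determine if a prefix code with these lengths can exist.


Sum = 2^(-4) + 2^(-4) + 2^(-7) + 2^(-7) + 2^(-8) + 2^(-8)
    = 0.0625 + 0.0625 + 0.0078125 + 0.0078125 + 0.00390625 + 0.00390625
    = 38/256 = 0.1484375
Since 0.1484375 <= 1, Kraft's inequality IS satisfied.
A prefix code with these lengths CAN exist.

Kraft sum = 0.1484375. Satisfied.


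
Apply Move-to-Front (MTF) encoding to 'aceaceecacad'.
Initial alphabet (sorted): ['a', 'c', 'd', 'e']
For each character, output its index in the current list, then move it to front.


MTF encoding:
'a': index 0 in ['a', 'c', 'd', 'e'] -> ['a', 'c', 'd', 'e']
'c': index 1 in ['a', 'c', 'd', 'e'] -> ['c', 'a', 'd', 'e']
'e': index 3 in ['c', 'a', 'd', 'e'] -> ['e', 'c', 'a', 'd']
'a': index 2 in ['e', 'c', 'a', 'd'] -> ['a', 'e', 'c', 'd']
'c': index 2 in ['a', 'e', 'c', 'd'] -> ['c', 'a', 'e', 'd']
'e': index 2 in ['c', 'a', 'e', 'd'] -> ['e', 'c', 'a', 'd']
'e': index 0 in ['e', 'c', 'a', 'd'] -> ['e', 'c', 'a', 'd']
'c': index 1 in ['e', 'c', 'a', 'd'] -> ['c', 'e', 'a', 'd']
'a': index 2 in ['c', 'e', 'a', 'd'] -> ['a', 'c', 'e', 'd']
'c': index 1 in ['a', 'c', 'e', 'd'] -> ['c', 'a', 'e', 'd']
'a': index 1 in ['c', 'a', 'e', 'd'] -> ['a', 'c', 'e', 'd']
'd': index 3 in ['a', 'c', 'e', 'd'] -> ['d', 'a', 'c', 'e']


Output: [0, 1, 3, 2, 2, 2, 0, 1, 2, 1, 1, 3]


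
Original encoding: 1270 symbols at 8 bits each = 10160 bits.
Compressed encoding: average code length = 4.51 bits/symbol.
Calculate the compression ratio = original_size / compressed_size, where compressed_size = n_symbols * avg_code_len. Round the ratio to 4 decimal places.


original_size = n_symbols * orig_bits = 1270 * 8 = 10160 bits
compressed_size = n_symbols * avg_code_len = 1270 * 4.51 = 5727.7 bits
ratio = original_size / compressed_size = 10160 / 5727.7 = 1.7738

Compression ratio = 1.7738


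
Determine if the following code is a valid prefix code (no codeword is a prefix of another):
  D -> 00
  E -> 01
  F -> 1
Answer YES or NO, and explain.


Checking each pair (does one codeword prefix another?):
  D='00' vs E='01': no prefix
  D='00' vs F='1': no prefix
  E='01' vs D='00': no prefix
  E='01' vs F='1': no prefix
  F='1' vs D='00': no prefix
  F='1' vs E='01': no prefix
No violation found over all pairs.

YES -- this is a valid prefix code. No codeword is a prefix of any other codeword.


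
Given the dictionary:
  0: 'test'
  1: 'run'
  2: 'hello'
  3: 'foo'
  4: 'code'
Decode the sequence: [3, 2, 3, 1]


Look up each index in the dictionary:
  3 -> 'foo'
  2 -> 'hello'
  3 -> 'foo'
  1 -> 'run'

Decoded: "foo hello foo run"


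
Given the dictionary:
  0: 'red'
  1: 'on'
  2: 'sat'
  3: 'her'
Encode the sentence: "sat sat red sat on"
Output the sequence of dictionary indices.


Look up each word in the dictionary:
  'sat' -> 2
  'sat' -> 2
  'red' -> 0
  'sat' -> 2
  'on' -> 1

Encoded: [2, 2, 0, 2, 1]


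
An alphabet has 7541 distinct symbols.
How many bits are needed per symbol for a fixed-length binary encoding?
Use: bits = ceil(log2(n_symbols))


log2(7541) = 12.8805
Bracket: 2^12 = 4096 < 7541 <= 2^13 = 8192
So ceil(log2(7541)) = 13

bits = ceil(log2(7541)) = ceil(12.8805) = 13 bits


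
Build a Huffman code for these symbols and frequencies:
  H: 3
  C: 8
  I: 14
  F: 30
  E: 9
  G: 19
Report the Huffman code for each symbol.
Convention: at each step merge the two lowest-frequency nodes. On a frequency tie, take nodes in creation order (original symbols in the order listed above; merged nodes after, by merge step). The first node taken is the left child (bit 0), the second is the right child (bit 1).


Huffman tree construction:
Step 1: Merge H(3) + C(8) = 11
Step 2: Merge E(9) + (H+C)(11) = 20
Step 3: Merge I(14) + G(19) = 33
Step 4: Merge (E+(H+C))(20) + F(30) = 50
Step 5: Merge (I+G)(33) + ((E+(H+C))+F)(50) = 83
Read each symbol's code off the tree from the root (left child = 0, right child = 1).

Codes:
  H: 1010 (length 4)
  C: 1011 (length 4)
  I: 00 (length 2)
  F: 11 (length 2)
  E: 100 (length 3)
  G: 01 (length 2)
Average code length: 197/83 = 2.3735 bits/symbol


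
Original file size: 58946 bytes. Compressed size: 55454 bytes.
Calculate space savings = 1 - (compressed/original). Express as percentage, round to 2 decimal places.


ratio = compressed/original = 55454/58946 = 0.940759
savings = 1 - ratio = 1 - 0.940759 = 0.059241
as a percentage: 0.059241 * 100 = 5.92%

Space savings = 1 - 55454/58946 = 5.92%


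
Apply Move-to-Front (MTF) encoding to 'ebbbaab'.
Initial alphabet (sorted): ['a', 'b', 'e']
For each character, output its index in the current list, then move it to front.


MTF encoding:
'e': index 2 in ['a', 'b', 'e'] -> ['e', 'a', 'b']
'b': index 2 in ['e', 'a', 'b'] -> ['b', 'e', 'a']
'b': index 0 in ['b', 'e', 'a'] -> ['b', 'e', 'a']
'b': index 0 in ['b', 'e', 'a'] -> ['b', 'e', 'a']
'a': index 2 in ['b', 'e', 'a'] -> ['a', 'b', 'e']
'a': index 0 in ['a', 'b', 'e'] -> ['a', 'b', 'e']
'b': index 1 in ['a', 'b', 'e'] -> ['b', 'a', 'e']


Output: [2, 2, 0, 0, 2, 0, 1]


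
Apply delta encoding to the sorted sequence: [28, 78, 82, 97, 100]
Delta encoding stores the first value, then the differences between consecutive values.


First value: 28
Deltas:
  78 - 28 = 50
  82 - 78 = 4
  97 - 82 = 15
  100 - 97 = 3


Delta encoded: [28, 50, 4, 15, 3]


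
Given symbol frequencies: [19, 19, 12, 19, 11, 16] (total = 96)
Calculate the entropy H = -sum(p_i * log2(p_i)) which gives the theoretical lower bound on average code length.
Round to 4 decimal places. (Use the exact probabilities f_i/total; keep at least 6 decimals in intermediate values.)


Per-symbol terms -p_i * log2(p_i) with p_i = f_i/96:
  p = 19/96 = 0.197917: log2(p) = -2.337035, -p*log2(p) = 0.462538
  p = 19/96 = 0.197917: log2(p) = -2.337035, -p*log2(p) = 0.462538
  p = 12/96 = 0.125000: log2(p) = -3.000000, -p*log2(p) = 0.375000
  p = 19/96 = 0.197917: log2(p) = -2.337035, -p*log2(p) = 0.462538
  p = 11/96 = 0.114583: log2(p) = -3.125531, -p*log2(p) = 0.358134
  p = 16/96 = 0.166667: log2(p) = -2.584963, -p*log2(p) = 0.430827
H = 0.462538 + 0.462538 + 0.375000 + 0.462538 + 0.358134 + 0.430827 = 2.551575

H = 2.5516 bits/symbol


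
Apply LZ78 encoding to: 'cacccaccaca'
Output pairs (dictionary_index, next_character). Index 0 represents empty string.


LZ78 encoding steps:
Dictionary: {0: ''}
Step 1: w='' (idx 0), next='c' -> output (0, 'c'), add 'c' as idx 1
Step 2: w='' (idx 0), next='a' -> output (0, 'a'), add 'a' as idx 2
Step 3: w='c' (idx 1), next='c' -> output (1, 'c'), add 'cc' as idx 3
Step 4: w='c' (idx 1), next='a' -> output (1, 'a'), add 'ca' as idx 4
Step 5: w='cc' (idx 3), next='a' -> output (3, 'a'), add 'cca' as idx 5
Step 6: w='ca' (idx 4), end of input -> output (4, '')


Encoded: [(0, 'c'), (0, 'a'), (1, 'c'), (1, 'a'), (3, 'a'), (4, '')]


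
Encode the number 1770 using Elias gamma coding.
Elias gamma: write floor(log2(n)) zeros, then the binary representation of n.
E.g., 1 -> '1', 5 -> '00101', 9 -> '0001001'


num_bits = floor(log2(1770)) + 1 = 11
leading_zeros = num_bits - 1 = 10
binary(1770) = 11011101010

Elias gamma(1770) = '0000000000' + '11011101010' = 000000000011011101010 (21 bits)


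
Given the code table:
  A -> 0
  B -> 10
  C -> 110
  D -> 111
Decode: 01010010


Decoding:
0 -> A
10 -> B
10 -> B
0 -> A
10 -> B


Result: ABBAB


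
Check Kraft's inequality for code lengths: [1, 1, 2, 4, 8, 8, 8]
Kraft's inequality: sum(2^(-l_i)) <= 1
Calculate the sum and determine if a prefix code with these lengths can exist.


Sum = 2^(-1) + 2^(-1) + 2^(-2) + 2^(-4) + 2^(-8) + 2^(-8) + 2^(-8)
    = 0.5 + 0.5 + 0.25 + 0.0625 + 0.00390625 + 0.00390625 + 0.00390625
    = 339/256 = 1.32421875
Since 1.32421875 > 1, Kraft's inequality is NOT satisfied.
A prefix code with these lengths CANNOT exist.

Kraft sum = 1.32421875. Not satisfied.


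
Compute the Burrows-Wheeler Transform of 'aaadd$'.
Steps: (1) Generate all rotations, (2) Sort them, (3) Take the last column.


Rotations (sorted):
  0: $aaadd -> last char: d
  1: aaadd$ -> last char: $
  2: aadd$a -> last char: a
  3: add$aa -> last char: a
  4: d$aaad -> last char: d
  5: dd$aaa -> last char: a


BWT = d$aada


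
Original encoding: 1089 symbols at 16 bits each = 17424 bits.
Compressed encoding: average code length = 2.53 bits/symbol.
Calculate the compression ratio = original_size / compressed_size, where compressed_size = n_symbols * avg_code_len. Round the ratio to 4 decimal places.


original_size = n_symbols * orig_bits = 1089 * 16 = 17424 bits
compressed_size = n_symbols * avg_code_len = 1089 * 2.53 = 2755.17 bits
ratio = original_size / compressed_size = 17424 / 2755.17 = 6.3241

Compression ratio = 6.3241


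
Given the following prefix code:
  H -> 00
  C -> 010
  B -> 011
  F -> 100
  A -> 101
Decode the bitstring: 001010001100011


Decoding step by step:
Bits 00 -> H
Bits 101 -> A
Bits 00 -> H
Bits 011 -> B
Bits 00 -> H
Bits 011 -> B


Decoded message: HAHBHB


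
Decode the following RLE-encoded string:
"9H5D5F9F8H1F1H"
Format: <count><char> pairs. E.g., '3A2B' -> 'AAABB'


Expanding each <count><char> pair:
  9H -> 'HHHHHHHHH'
  5D -> 'DDDDD'
  5F -> 'FFFFF'
  9F -> 'FFFFFFFFF'
  8H -> 'HHHHHHHH'
  1F -> 'F'
  1H -> 'H'

Decoded = HHHHHHHHHDDDDDFFFFFFFFFFFFFFHHHHHHHHFH


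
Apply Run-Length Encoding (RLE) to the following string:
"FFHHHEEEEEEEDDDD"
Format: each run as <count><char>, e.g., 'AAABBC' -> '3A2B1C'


Scanning runs left to right:
  i=0: run of 'F' x 2 -> '2F'
  i=2: run of 'H' x 3 -> '3H'
  i=5: run of 'E' x 7 -> '7E'
  i=12: run of 'D' x 4 -> '4D'

RLE = 2F3H7E4D


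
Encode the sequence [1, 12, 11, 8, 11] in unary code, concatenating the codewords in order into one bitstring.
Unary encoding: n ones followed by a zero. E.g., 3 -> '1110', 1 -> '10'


Encode each number as n ones followed by a terminating 0:
  1 -> 10 (2 bits)
  12 -> 1111111111110 (13 bits)
  11 -> 111111111110 (12 bits)
  8 -> 111111110 (9 bits)
  11 -> 111111111110 (12 bits)
Total length = 2 + 13 + 12 + 9 + 12 = 48 bits.

Unary([1, 12, 11, 8, 11]) = 101111111111110111111111110111111110111111111110 (48 bits)


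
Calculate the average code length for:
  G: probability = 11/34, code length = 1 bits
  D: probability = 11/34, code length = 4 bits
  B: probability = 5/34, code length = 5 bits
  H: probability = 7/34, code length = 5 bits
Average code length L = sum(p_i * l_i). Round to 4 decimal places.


Weighted contributions p_i * l_i:
  G: (11/34) * 1 = 11/34
  D: (11/34) * 4 = 44/34
  B: (5/34) * 5 = 25/34
  H: (7/34) * 5 = 35/34
Sum = (11 + 44 + 25 + 35)/34 = 115/34

L = 115/34 = 3.3824 bits/symbol


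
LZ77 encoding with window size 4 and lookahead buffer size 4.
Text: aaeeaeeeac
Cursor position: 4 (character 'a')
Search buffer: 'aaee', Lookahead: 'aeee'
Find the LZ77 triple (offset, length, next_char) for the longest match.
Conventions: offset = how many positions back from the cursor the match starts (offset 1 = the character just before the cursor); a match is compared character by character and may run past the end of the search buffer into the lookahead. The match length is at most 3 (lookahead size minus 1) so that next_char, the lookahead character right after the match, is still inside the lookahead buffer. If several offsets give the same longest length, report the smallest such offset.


Try each offset into the search buffer:
  offset=1 (pos 3, char 'e'): match length 0
  offset=2 (pos 2, char 'e'): match length 0
  offset=3 (pos 1, char 'a'): match length 3
  offset=4 (pos 0, char 'a'): match length 1
Longest match has length 3 at offset 3.
next_char = character at position 4 + 3 = 7 -> 'e'

Best match: offset=3, length=3 (matching 'aee' starting at position 1)
LZ77 triple: (3, 3, 'e')


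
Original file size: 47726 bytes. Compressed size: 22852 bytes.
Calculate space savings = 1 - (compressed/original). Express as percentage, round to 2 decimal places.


ratio = compressed/original = 22852/47726 = 0.478817
savings = 1 - ratio = 1 - 0.478817 = 0.521183
as a percentage: 0.521183 * 100 = 52.12%

Space savings = 1 - 22852/47726 = 52.12%


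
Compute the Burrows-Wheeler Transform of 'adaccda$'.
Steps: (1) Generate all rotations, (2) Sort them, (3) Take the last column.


Rotations (sorted):
  0: $adaccda -> last char: a
  1: a$adaccd -> last char: d
  2: accda$ad -> last char: d
  3: adaccda$ -> last char: $
  4: ccda$ada -> last char: a
  5: cda$adac -> last char: c
  6: da$adacc -> last char: c
  7: daccda$a -> last char: a


BWT = add$acca


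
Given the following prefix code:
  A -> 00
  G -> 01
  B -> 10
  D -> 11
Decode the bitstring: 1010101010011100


Decoding step by step:
Bits 10 -> B
Bits 10 -> B
Bits 10 -> B
Bits 10 -> B
Bits 10 -> B
Bits 01 -> G
Bits 11 -> D
Bits 00 -> A


Decoded message: BBBBBGDA


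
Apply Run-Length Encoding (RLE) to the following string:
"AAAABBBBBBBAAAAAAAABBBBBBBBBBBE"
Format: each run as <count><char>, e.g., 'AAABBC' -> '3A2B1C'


Scanning runs left to right:
  i=0: run of 'A' x 4 -> '4A'
  i=4: run of 'B' x 7 -> '7B'
  i=11: run of 'A' x 8 -> '8A'
  i=19: run of 'B' x 11 -> '11B'
  i=30: run of 'E' x 1 -> '1E'

RLE = 4A7B8A11B1E


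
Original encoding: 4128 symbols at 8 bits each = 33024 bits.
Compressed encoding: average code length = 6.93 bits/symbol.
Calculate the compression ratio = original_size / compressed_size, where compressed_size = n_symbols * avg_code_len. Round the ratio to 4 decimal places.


original_size = n_symbols * orig_bits = 4128 * 8 = 33024 bits
compressed_size = n_symbols * avg_code_len = 4128 * 6.93 = 28607.04 bits
ratio = original_size / compressed_size = 33024 / 28607.04 = 1.1544

Compression ratio = 1.1544


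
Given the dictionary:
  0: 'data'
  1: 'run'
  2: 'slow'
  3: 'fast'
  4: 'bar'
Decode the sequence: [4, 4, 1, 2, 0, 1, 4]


Look up each index in the dictionary:
  4 -> 'bar'
  4 -> 'bar'
  1 -> 'run'
  2 -> 'slow'
  0 -> 'data'
  1 -> 'run'
  4 -> 'bar'

Decoded: "bar bar run slow data run bar"


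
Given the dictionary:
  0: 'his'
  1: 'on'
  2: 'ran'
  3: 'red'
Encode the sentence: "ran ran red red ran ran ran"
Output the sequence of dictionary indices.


Look up each word in the dictionary:
  'ran' -> 2
  'ran' -> 2
  'red' -> 3
  'red' -> 3
  'ran' -> 2
  'ran' -> 2
  'ran' -> 2

Encoded: [2, 2, 3, 3, 2, 2, 2]


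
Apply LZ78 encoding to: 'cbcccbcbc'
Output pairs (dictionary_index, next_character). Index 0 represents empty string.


LZ78 encoding steps:
Dictionary: {0: ''}
Step 1: w='' (idx 0), next='c' -> output (0, 'c'), add 'c' as idx 1
Step 2: w='' (idx 0), next='b' -> output (0, 'b'), add 'b' as idx 2
Step 3: w='c' (idx 1), next='c' -> output (1, 'c'), add 'cc' as idx 3
Step 4: w='c' (idx 1), next='b' -> output (1, 'b'), add 'cb' as idx 4
Step 5: w='cb' (idx 4), next='c' -> output (4, 'c'), add 'cbc' as idx 5


Encoded: [(0, 'c'), (0, 'b'), (1, 'c'), (1, 'b'), (4, 'c')]


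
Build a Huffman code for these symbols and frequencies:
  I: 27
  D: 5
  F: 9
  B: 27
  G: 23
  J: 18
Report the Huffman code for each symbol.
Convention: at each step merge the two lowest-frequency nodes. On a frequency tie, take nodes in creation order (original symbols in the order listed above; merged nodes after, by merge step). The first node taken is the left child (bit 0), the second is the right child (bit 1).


Huffman tree construction:
Step 1: Merge D(5) + F(9) = 14
Step 2: Merge (D+F)(14) + J(18) = 32
Step 3: Merge G(23) + I(27) = 50
Step 4: Merge B(27) + ((D+F)+J)(32) = 59
Step 5: Merge (G+I)(50) + (B+((D+F)+J))(59) = 109
Read each symbol's code off the tree from the root (left child = 0, right child = 1).

Codes:
  I: 01 (length 2)
  D: 1100 (length 4)
  F: 1101 (length 4)
  B: 10 (length 2)
  G: 00 (length 2)
  J: 111 (length 3)
Average code length: 264/109 = 2.4220 bits/symbol


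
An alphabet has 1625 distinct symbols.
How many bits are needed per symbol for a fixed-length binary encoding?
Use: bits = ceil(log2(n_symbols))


log2(1625) = 10.6662
Bracket: 2^10 = 1024 < 1625 <= 2^11 = 2048
So ceil(log2(1625)) = 11

bits = ceil(log2(1625)) = ceil(10.6662) = 11 bits


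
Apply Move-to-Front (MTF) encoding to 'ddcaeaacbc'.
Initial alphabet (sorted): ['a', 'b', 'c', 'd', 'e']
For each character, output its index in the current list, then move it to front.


MTF encoding:
'd': index 3 in ['a', 'b', 'c', 'd', 'e'] -> ['d', 'a', 'b', 'c', 'e']
'd': index 0 in ['d', 'a', 'b', 'c', 'e'] -> ['d', 'a', 'b', 'c', 'e']
'c': index 3 in ['d', 'a', 'b', 'c', 'e'] -> ['c', 'd', 'a', 'b', 'e']
'a': index 2 in ['c', 'd', 'a', 'b', 'e'] -> ['a', 'c', 'd', 'b', 'e']
'e': index 4 in ['a', 'c', 'd', 'b', 'e'] -> ['e', 'a', 'c', 'd', 'b']
'a': index 1 in ['e', 'a', 'c', 'd', 'b'] -> ['a', 'e', 'c', 'd', 'b']
'a': index 0 in ['a', 'e', 'c', 'd', 'b'] -> ['a', 'e', 'c', 'd', 'b']
'c': index 2 in ['a', 'e', 'c', 'd', 'b'] -> ['c', 'a', 'e', 'd', 'b']
'b': index 4 in ['c', 'a', 'e', 'd', 'b'] -> ['b', 'c', 'a', 'e', 'd']
'c': index 1 in ['b', 'c', 'a', 'e', 'd'] -> ['c', 'b', 'a', 'e', 'd']


Output: [3, 0, 3, 2, 4, 1, 0, 2, 4, 1]


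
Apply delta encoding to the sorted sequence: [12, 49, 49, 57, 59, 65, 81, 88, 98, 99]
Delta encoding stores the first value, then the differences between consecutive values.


First value: 12
Deltas:
  49 - 12 = 37
  49 - 49 = 0
  57 - 49 = 8
  59 - 57 = 2
  65 - 59 = 6
  81 - 65 = 16
  88 - 81 = 7
  98 - 88 = 10
  99 - 98 = 1


Delta encoded: [12, 37, 0, 8, 2, 6, 16, 7, 10, 1]


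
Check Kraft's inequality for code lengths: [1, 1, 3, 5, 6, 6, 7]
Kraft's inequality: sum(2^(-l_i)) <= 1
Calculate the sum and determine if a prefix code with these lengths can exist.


Sum = 2^(-1) + 2^(-1) + 2^(-3) + 2^(-5) + 2^(-6) + 2^(-6) + 2^(-7)
    = 0.5 + 0.5 + 0.125 + 0.03125 + 0.015625 + 0.015625 + 0.0078125
    = 153/128 = 1.1953125
Since 1.1953125 > 1, Kraft's inequality is NOT satisfied.
A prefix code with these lengths CANNOT exist.

Kraft sum = 1.1953125. Not satisfied.


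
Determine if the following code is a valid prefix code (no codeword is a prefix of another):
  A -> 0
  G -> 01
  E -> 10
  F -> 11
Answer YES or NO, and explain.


Checking each pair (does one codeword prefix another?):
  A='0' vs G='01': prefix -- VIOLATION

NO -- this is NOT a valid prefix code. A (0) is a prefix of G (01).


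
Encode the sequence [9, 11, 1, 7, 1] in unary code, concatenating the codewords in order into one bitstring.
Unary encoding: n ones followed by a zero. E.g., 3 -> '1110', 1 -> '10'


Encode each number as n ones followed by a terminating 0:
  9 -> 1111111110 (10 bits)
  11 -> 111111111110 (12 bits)
  1 -> 10 (2 bits)
  7 -> 11111110 (8 bits)
  1 -> 10 (2 bits)
Total length = 10 + 12 + 2 + 8 + 2 = 34 bits.

Unary([9, 11, 1, 7, 1]) = 1111111110111111111110101111111010 (34 bits)


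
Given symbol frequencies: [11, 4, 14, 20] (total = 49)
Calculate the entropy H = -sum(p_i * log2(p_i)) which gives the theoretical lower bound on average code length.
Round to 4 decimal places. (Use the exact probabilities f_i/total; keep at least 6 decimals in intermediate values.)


Per-symbol terms -p_i * log2(p_i) with p_i = f_i/49:
  p = 11/49 = 0.224490: log2(p) = -2.155278, -p*log2(p) = 0.483838
  p = 4/49 = 0.081633: log2(p) = -3.614710, -p*log2(p) = 0.295078
  p = 14/49 = 0.285714: log2(p) = -1.807355, -p*log2(p) = 0.516387
  p = 20/49 = 0.408163: log2(p) = -1.292782, -p*log2(p) = 0.527666
H = 0.483838 + 0.295078 + 0.516387 + 0.527666 = 1.822969

H = 1.823 bits/symbol


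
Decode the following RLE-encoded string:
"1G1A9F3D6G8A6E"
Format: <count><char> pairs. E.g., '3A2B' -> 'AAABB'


Expanding each <count><char> pair:
  1G -> 'G'
  1A -> 'A'
  9F -> 'FFFFFFFFF'
  3D -> 'DDD'
  6G -> 'GGGGGG'
  8A -> 'AAAAAAAA'
  6E -> 'EEEEEE'

Decoded = GAFFFFFFFFFDDDGGGGGGAAAAAAAAEEEEEE


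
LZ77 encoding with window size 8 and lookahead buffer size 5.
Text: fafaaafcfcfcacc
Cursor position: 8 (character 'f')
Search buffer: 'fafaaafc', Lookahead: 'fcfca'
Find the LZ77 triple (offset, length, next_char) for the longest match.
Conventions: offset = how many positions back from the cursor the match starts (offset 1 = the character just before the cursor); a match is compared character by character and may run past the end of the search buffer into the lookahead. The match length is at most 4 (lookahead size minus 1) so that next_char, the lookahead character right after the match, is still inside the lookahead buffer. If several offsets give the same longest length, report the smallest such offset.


Try each offset into the search buffer:
  offset=1 (pos 7, char 'c'): match length 0
  offset=2 (pos 6, char 'f'): match length 4
  offset=3 (pos 5, char 'a'): match length 0
  offset=4 (pos 4, char 'a'): match length 0
  offset=5 (pos 3, char 'a'): match length 0
  offset=6 (pos 2, char 'f'): match length 1
  offset=7 (pos 1, char 'a'): match length 0
  offset=8 (pos 0, char 'f'): match length 1
Longest match has length 4 at offset 2.
next_char = character at position 8 + 4 = 12 -> 'a'

Best match: offset=2, length=4 (matching 'fcfc' starting at position 6)
LZ77 triple: (2, 4, 'a')
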